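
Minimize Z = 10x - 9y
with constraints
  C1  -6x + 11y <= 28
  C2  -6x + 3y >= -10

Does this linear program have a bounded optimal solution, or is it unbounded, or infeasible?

unbounded

From the feasible point (97/24, 19/4), moving in the direction (-11, -6) keeps every constraint satisfied while Z decreases without bound.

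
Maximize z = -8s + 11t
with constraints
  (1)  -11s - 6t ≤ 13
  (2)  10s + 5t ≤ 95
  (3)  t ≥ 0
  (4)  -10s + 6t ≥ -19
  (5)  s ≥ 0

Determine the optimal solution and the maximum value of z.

Feasible corners and z = -8s + 11t:
  (133/22, 76/11) → z = 304/11
  (0, 19) → z = 209
  (19/10, 0) → z = -76/5
  (0, 0) → z = 0

s = 0, t = 19, maximum z = 209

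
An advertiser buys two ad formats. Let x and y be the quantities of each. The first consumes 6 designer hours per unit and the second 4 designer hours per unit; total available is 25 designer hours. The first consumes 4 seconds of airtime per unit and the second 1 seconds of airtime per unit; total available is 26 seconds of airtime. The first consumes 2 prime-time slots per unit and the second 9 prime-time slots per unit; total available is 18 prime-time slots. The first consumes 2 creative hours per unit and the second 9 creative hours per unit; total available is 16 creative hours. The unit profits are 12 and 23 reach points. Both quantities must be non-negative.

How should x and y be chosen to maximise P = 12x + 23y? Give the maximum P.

Feasible corners and P = 12x + 23y:
  (0, 0) → P = 0
  (0, 16/9) → P = 368/9
  (25/6, 0) → P = 50
  (7/2, 1) → P = 65

x = 7/2, y = 1, maximum P = 65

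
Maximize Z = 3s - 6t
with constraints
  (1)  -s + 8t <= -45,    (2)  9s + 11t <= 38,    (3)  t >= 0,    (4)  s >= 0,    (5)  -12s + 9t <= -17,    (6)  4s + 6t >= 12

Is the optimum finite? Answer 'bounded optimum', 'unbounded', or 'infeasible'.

infeasible

The boundaries -s + 8t = -45 and t = 0 meet at (45, 0), but that point violates 9s + 11t ≤ 38. Every candidate vertex is excluded by some other constraint, so the feasible region is empty.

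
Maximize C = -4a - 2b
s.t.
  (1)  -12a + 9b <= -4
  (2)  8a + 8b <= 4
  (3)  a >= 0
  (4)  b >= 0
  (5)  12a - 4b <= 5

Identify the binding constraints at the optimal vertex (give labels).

(1) and (4)

Vertices and C = -4a - 2b:
  (17/42, 2/21) → C = -38/21
  (1/3, 0) → C = -4/3
  (7/16, 1/16) → C = -15/8
  (5/12, 0) → C = -5/3

The maximum is at (1/3, 0). Substituting into each constraint, equality holds for (1) and (4); the remaining constraints have slack.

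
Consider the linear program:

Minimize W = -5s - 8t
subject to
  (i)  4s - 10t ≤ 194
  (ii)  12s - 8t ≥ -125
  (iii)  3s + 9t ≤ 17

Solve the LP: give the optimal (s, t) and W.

Extreme points and W = -5s - 8t:
  (-1401/44, -707/22) → W = 18317/44
  (958/33, -257/33) → W = -2734/33
  (-989/132, 193/44) → W = 313/132

At the optimal vertex, 4s - 10t = 194 and 3s + 9t = 17.
Solving simultaneously gives s = 958/33, t = -257/33.

s = 958/33, t = -257/33, minimum W = -2734/33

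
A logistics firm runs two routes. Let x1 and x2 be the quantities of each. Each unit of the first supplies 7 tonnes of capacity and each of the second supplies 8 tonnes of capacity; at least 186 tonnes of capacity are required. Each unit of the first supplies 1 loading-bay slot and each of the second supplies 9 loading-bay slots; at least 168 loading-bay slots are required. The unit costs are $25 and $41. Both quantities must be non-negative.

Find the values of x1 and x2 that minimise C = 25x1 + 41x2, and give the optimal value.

x1 = 6, x2 = 18, minimum C = 888

Corner points and C = 25x1 + 41x2:
  (0, 93/4) → C = 3813/4
  (168, 0) → C = 4200
  (6, 18) → C = 888
The feasible region is unbounded (it extends along (0, 1), (1, 0)), but C strictly increases along every unbounded feasible direction, so there is no improving ray and the minimum is attained at a vertex.

The binding constraints are 7x1 + 8x2 = 186 and x1 + 9x2 = 168.
Solving simultaneously gives x1 = 6, x2 = 18.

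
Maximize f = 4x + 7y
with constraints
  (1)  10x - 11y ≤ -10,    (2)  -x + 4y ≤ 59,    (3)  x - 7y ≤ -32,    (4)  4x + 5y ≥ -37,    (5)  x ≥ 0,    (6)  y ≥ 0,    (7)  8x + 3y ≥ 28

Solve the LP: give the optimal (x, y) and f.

x = 21, y = 20, maximum f = 224

Corner points and f = 4x + 7y:
  (21, 20) → f = 224
  (282/59, 310/59) → f = 3298/59
  (0, 59/4) → f = 413/4
  (100/59, 284/59) → f = 2388/59
  (0, 28/3) → f = 196/3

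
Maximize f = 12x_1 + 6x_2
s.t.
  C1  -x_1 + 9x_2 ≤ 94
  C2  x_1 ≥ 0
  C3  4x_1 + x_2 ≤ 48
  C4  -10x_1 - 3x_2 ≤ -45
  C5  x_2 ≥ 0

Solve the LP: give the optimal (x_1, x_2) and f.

x_1 = 338/37, x_2 = 424/37, maximum f = 6600/37

Corner points and f = 12x_1 + 6x_2:
  (338/37, 424/37) → f = 6600/37
  (41/31, 985/93) → f = 2462/31
  (12, 0) → f = 144
  (9/2, 0) → f = 54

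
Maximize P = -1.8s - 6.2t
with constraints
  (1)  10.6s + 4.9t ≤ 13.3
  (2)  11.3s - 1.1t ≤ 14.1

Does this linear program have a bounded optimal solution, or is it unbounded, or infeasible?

From the feasible point (8372/6703, 83/6703), moving in the direction (-1.1, -11.3) keeps every constraint satisfied while P increases without bound.

unbounded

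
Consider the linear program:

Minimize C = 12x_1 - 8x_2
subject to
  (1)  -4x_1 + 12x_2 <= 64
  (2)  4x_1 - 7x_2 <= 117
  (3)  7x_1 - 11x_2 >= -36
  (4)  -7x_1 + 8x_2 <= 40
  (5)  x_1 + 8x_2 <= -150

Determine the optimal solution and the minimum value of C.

x_1 = -1216/17, x_2 = -979/17, minimum C = -6760/17

At the optimal vertex, 4x_1 - 7x_2 = 117 and -7x_1 + 8x_2 = 40.
Solving simultaneously gives x_1 = -1216/17, x_2 = -979/17.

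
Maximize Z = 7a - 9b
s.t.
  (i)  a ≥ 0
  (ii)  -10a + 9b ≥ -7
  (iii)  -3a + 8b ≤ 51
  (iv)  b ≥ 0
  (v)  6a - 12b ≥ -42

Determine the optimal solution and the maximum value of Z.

Feasible corners and Z = 7a - 9b:
  (0, 0) → Z = 0
  (0, 7/2) → Z = -63/2
  (7/10, 0) → Z = 49/10
  (7, 7) → Z = -14

a = 7/10, b = 0, maximum Z = 49/10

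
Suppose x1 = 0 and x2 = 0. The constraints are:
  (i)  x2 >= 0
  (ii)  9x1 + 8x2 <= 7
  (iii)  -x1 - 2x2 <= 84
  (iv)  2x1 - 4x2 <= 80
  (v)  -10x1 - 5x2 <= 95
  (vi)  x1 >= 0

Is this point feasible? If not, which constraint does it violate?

feasible

(i): 0 ≥ 0 ✓
(ii): 0 ≤ 7 ✓
(iii): 0 ≤ 84 ✓
(iv): 0 ≤ 80 ✓
(v): 0 ≤ 95 ✓
(vi): 0 ≥ 0 ✓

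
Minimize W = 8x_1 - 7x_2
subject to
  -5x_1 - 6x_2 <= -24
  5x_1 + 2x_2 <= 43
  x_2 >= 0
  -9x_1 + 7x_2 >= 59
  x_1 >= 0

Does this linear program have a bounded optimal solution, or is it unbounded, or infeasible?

bounded optimum

Vertices and W = 8x_1 - 7x_2:
  (183/53, 682/53) → W = -3310/53
  (0, 43/2) → W = -301/2
  (0, 59/7) → W = -59
The feasible region has finitely many vertices and no improving ray; the minimum is -301/2 at (0, 43/2).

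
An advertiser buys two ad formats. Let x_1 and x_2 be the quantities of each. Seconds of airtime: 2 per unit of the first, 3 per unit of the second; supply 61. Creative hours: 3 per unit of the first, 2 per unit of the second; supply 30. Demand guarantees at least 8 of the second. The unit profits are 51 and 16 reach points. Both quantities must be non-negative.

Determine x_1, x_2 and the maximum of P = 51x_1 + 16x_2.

x_1 = 14/3, x_2 = 8, maximum P = 366

Feasible corners and P = 51x_1 + 16x_2:
  (0, 15) → P = 240
  (0, 8) → P = 128
  (14/3, 8) → P = 366

At the optimal vertex, 3x_1 + 2x_2 = 30 and x_2 = 8.
Solving simultaneously gives x_1 = 14/3, x_2 = 8.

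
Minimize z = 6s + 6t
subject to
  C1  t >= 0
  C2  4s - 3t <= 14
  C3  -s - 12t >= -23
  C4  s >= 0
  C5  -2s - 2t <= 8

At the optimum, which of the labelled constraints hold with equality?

C1 and C4

Corner points and z = 6s + 6t:
  (7/2, 0) → z = 21
  (0, 0) → z = 0
  (79/17, 26/17) → z = 630/17
  (0, 23/12) → z = 23/2

The minimum is at (0, 0). Substituting into each constraint, equality holds for C1 and C4; the remaining constraints have slack.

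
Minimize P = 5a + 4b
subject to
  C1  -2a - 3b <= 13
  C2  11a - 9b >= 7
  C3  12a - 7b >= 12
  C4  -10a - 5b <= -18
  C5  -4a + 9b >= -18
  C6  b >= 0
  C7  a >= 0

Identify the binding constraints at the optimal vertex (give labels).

Corner points and P = 5a + 4b:
  (59/31, 48/31) → P = 487/31
  (93/65, 48/65) → P = 657/65
  (9/5, 0) → P = 9
  (9/2, 0) → P = 45/2
The feasible region is unbounded (it extends along (9, 11), (9, 4)), but P strictly increases along every unbounded feasible direction, so there is no improving ray and the minimum is attained at a vertex.

The minimum is at (9/5, 0). Substituting into each constraint, equality holds for C4 and C6; the remaining constraints have slack.

C4 and C6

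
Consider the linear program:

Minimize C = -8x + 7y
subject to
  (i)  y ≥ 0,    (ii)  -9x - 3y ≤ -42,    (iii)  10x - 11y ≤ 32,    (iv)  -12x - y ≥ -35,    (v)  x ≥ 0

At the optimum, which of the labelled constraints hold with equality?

(ii) and (iv)

Vertices and C = -8x + 7y:
  (7/3, 7) → C = 91/3
  (0, 14) → C = 98
  (0, 35) → C = 245

The minimum is at (7/3, 7). Substituting into each constraint, equality holds for (ii) and (iv); the remaining constraints have slack.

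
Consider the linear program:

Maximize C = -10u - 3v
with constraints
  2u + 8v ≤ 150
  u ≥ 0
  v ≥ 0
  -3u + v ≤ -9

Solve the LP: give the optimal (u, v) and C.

u = 3, v = 0, maximum C = -30

Vertices and C = -10u - 3v:
  (75, 0) → C = -750
  (111/13, 216/13) → C = -1758/13
  (3, 0) → C = -30

The optimum lies where v = 0 and -3u + v = -9.
Solving simultaneously gives u = 3, v = 0.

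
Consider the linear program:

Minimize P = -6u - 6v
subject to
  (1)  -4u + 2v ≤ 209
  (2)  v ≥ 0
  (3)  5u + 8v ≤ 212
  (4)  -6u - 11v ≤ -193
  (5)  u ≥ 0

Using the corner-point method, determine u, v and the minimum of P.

u = 212/5, v = 0, minimum P = -1272/5

Extreme points and P = -6u - 6v:
  (212/5, 0) → P = -1272/5
  (193/6, 0) → P = -193
  (0, 53/2) → P = -159
  (0, 193/11) → P = -1158/11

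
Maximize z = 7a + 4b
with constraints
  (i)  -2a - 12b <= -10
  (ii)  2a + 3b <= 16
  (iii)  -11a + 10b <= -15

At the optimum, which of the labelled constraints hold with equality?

(i) and (ii)

Vertices and z = 7a + 4b:
  (9, -2/3) → z = 181/3
  (35/19, 10/19) → z = 15
  (205/53, 146/53) → z = 2019/53

The maximum is at (9, -2/3). Substituting into each constraint, equality holds for (i) and (ii); the remaining constraints have slack.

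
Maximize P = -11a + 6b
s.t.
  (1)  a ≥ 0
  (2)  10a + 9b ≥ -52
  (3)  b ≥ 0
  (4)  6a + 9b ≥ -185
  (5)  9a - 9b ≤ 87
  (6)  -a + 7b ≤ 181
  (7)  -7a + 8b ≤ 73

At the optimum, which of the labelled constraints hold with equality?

(1) and (7)

Extreme points and P = -11a + 6b:
  (0, 0) → P = 0
  (0, 73/8) → P = 219/4
  (29/3, 0) → P = -319/3
  (373/9, 286/9) → P = -2387/9
  (937/41, 1194/41) → P = -3143/41

The maximum is at (0, 73/8). Substituting into each constraint, equality holds for (1) and (7); the remaining constraints have slack.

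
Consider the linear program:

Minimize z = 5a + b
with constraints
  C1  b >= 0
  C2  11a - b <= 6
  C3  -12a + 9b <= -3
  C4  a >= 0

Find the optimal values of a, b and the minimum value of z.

a = 1/4, b = 0, minimum z = 5/4

The optimum lies where b = 0 and -12a + 9b = -3.
Solving simultaneously gives a = 1/4, b = 0.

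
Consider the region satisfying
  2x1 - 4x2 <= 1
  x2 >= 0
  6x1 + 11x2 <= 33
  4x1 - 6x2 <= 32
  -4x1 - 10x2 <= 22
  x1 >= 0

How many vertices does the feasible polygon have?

Intersecting each pair of boundary lines and keeping only the points that satisfy every inequality leaves:
  (1/2, 0)
  (143/46, 30/23)
  (0, 0)
  (0, 3)

4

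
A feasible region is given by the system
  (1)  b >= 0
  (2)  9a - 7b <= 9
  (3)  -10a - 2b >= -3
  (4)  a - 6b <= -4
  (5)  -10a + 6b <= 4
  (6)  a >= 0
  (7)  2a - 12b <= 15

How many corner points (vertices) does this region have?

3

The feasible vertices (each the meet of two boundaries and inside every other half-plane) are:
  (5/31, 43/62)
  (1/8, 7/8)
  (0, 2/3)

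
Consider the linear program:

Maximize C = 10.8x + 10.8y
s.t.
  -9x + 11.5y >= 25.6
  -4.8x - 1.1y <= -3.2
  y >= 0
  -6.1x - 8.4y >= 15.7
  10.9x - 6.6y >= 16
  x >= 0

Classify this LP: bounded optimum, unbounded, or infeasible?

The boundaries -9x + 11.5y = 25.6 and 10.9x - 6.6y = 16 meet at (35296/6595, 42304/6595), but that point violates -6.1x - 8.4y ≥ 15.7. Every candidate vertex is excluded by some other constraint, so the feasible region is empty.

infeasible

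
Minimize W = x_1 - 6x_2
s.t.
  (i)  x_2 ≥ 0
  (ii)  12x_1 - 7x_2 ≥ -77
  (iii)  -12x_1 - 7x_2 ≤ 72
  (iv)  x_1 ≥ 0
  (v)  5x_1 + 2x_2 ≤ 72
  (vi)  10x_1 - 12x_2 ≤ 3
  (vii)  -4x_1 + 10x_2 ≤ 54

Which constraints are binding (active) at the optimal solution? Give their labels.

(v) and (vii)

Extreme points and W = x_1 - 6x_2:
  (0, 0) → W = 0
  (3/10, 0) → W = 3/10
  (0, 27/5) → W = -162/5
  (87/8, 141/16) → W = -42
  (306/29, 279/29) → W = -1368/29

The minimum is at (306/29, 279/29). Substituting into each constraint, equality holds for (v) and (vii); the remaining constraints have slack.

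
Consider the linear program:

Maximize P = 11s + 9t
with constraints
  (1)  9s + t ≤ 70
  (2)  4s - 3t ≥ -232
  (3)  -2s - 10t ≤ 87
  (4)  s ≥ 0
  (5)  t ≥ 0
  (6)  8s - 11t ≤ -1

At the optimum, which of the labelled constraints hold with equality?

(1) and (4)

Feasible corners and P = 11s + 9t:
  (0, 70) → P = 630
  (769/107, 569/107) → P = 13580/107
  (0, 1/11) → P = 9/11

The maximum is at (0, 70). Substituting into each constraint, equality holds for (1) and (4); the remaining constraints have slack.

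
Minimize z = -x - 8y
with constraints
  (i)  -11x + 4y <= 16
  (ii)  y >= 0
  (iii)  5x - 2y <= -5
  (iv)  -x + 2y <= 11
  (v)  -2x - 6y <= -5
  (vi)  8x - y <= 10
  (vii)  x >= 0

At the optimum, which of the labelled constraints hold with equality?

Vertices and z = -x - 8y:
  (2/3, 35/6) → z = -142/3
  (0, 4) → z = -32
  (3/2, 25/4) → z = -103/2
  (0, 5/2) → z = -20

The minimum is at (3/2, 25/4). Substituting into each constraint, equality holds for (iii) and (iv); the remaining constraints have slack.

(iii) and (iv)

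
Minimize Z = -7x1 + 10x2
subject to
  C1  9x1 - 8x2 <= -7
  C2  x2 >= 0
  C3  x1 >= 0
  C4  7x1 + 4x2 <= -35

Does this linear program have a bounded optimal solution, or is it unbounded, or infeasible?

The boundaries 9x1 - 8x2 = -7 and x1 = 0 meet at (0, 7/8), but that point violates 7x1 + 4x2 ≤ -35. Every candidate vertex is excluded by some other constraint, so the feasible region is empty.

infeasible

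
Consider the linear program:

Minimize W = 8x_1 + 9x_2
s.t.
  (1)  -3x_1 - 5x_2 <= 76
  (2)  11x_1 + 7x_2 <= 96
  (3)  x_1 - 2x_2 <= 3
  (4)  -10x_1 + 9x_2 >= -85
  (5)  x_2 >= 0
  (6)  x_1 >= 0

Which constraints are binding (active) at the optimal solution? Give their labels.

(5) and (6)

Vertices and W = 8x_1 + 9x_2:
  (213/29, 63/29) → W = 2271/29
  (0, 96/7) → W = 864/7
  (3, 0) → W = 24
  (0, 0) → W = 0

The minimum is at (0, 0). Substituting into each constraint, equality holds for (5) and (6); the remaining constraints have slack.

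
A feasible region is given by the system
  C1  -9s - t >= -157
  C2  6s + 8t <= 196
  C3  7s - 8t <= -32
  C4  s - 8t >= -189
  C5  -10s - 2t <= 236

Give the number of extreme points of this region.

4

Intersecting each pair of boundary lines and keeping only the points that satisfy every inequality leaves:
  (164/13, 391/26)
  (1, 95/4)
  (-976/47, -666/47)
  (-1133/41, 827/41)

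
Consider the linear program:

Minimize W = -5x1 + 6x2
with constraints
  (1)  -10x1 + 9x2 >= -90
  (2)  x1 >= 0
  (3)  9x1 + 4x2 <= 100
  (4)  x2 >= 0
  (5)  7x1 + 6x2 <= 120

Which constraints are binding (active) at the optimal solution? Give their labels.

(1) and (4)

Extreme points and W = -5x1 + 6x2:
  (1260/121, 190/121) → W = -5160/121
  (9, 0) → W = -45
  (0, 0) → W = 0
  (0, 20) → W = 120
  (60/13, 190/13) → W = 840/13

The minimum is at (9, 0). Substituting into each constraint, equality holds for (1) and (4); the remaining constraints have slack.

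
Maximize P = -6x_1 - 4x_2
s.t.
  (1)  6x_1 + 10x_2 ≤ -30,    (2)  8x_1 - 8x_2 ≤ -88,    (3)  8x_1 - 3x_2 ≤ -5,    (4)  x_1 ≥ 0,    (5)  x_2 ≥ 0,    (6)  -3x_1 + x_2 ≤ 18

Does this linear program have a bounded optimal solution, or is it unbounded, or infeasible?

infeasible

The boundaries 8x_1 - 8x_2 = -88 and 8x_1 - 3x_2 = -5 meet at (28/5, 83/5), but that point violates 6x_1 + 10x_2 ≤ -30. Every candidate vertex is excluded by some other constraint, so the feasible region is empty.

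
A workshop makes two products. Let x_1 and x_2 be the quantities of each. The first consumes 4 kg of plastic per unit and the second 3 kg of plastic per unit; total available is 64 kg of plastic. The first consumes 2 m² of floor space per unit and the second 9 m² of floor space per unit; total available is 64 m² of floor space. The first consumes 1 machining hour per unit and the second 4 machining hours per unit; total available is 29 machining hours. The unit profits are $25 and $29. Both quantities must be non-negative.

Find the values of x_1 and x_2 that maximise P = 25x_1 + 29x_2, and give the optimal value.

Feasible corners and P = 25x_1 + 29x_2:
  (0, 0) → P = 0
  (0, 64/9) → P = 1856/9
  (16, 0) → P = 400
  (13, 4) → P = 441
  (5, 6) → P = 299

x_1 = 13, x_2 = 4, maximum P = 441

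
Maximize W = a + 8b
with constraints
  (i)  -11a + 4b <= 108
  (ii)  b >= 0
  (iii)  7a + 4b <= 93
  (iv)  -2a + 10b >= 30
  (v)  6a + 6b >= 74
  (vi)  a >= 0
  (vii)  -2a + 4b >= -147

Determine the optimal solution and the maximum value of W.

a = 0, b = 93/4, maximum W = 186

Corner points and W = a + 8b:
  (135/13, 66/13) → W = 51
  (0, 93/4) → W = 186
  (70/9, 41/9) → W = 398/9
  (0, 37/3) → W = 296/3

At the optimal vertex, 7a + 4b = 93 and a = 0.
Solving simultaneously gives a = 0, b = 93/4.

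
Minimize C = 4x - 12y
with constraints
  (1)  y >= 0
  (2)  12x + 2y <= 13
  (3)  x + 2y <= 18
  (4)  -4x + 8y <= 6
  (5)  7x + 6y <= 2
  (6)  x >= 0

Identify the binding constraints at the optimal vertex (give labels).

(5) and (6)

Corner points and C = 4x - 12y:
  (2/7, 0) → C = 8/7
  (0, 0) → C = 0
  (0, 1/3) → C = -4

The minimum is at (0, 1/3). Substituting into each constraint, equality holds for (5) and (6); the remaining constraints have slack.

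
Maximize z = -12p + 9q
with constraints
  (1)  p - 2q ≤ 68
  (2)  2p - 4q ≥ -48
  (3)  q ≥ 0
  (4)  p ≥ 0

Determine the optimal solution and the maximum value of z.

p = 0, q = 12, maximum z = 108

Vertices and z = -12p + 9q:
  (68, 0) → z = -816
  (0, 12) → z = 108
  (0, 0) → z = 0
The feasible region is unbounded (it extends along (2, 1)), but z strictly decreases along every unbounded feasible direction, so there is no improving ray and the maximum is attained at a vertex.

The optimum lies where 2p - 4q = -48 and p = 0.
Solving simultaneously gives p = 0, q = 12.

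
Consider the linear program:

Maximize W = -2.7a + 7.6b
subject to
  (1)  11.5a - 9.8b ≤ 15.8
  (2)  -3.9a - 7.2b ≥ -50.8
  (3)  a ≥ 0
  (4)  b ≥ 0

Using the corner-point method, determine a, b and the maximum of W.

Vertices and W = -2.7a + 7.6b:
  (30580/6051, 26129/6051) → W = 580072/30255
  (158/115, 0) → W = -2133/575
  (0, 127/18) → W = 2413/45
  (0, 0) → W = 0

At the optimal vertex, -3.9a - 7.2b = -50.8 and a = 0.
Solving simultaneously gives a = 0, b = 127/18.

a = 0, b = 127/18, maximum W = 2413/45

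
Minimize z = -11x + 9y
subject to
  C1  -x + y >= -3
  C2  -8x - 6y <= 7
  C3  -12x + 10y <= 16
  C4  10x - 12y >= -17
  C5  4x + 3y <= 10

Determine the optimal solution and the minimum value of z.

x = 19/7, y = -2/7, minimum z = -227/7

At the optimal vertex, -x + y = -3 and 4x + 3y = 10.
Solving simultaneously gives x = 19/7, y = -2/7.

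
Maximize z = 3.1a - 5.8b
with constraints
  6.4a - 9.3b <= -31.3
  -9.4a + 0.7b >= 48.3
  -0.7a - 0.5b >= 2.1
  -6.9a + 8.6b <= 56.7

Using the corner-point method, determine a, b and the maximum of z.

The optimum lies where 6.4a - 9.3b = -31.3 and -6.9a + 8.6b = 56.7.
Solving simultaneously gives a = -311/11, b = -177/11.

a = -311/11, b = -177/11, maximum z = 125/22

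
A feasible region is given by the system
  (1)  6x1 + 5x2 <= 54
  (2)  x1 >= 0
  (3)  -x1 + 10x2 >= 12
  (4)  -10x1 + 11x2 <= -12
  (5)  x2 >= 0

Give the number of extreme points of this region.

Pairwise boundary intersections that survive every other constraint:
  (96/13, 126/65)
  (327/58, 117/29)
  (252/89, 132/89)

3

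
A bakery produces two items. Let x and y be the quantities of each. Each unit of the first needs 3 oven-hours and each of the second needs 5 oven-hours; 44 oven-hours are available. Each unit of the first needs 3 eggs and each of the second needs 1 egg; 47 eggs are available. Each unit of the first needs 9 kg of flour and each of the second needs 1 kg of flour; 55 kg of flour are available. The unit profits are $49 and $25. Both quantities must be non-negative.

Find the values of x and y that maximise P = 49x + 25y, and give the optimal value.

Corner points and P = 49x + 25y:
  (0, 0) → P = 0
  (0, 44/5) → P = 220
  (55/9, 0) → P = 2695/9
  (11/2, 11/2) → P = 407

x = 11/2, y = 11/2, maximum P = 407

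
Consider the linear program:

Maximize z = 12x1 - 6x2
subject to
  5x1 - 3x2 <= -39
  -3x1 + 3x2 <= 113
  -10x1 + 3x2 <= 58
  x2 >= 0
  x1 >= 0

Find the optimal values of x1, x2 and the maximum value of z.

Vertices and z = 12x1 - 6x2:
  (37, 224/3) → z = -4
  (0, 13) → z = -78
  (55/7, 956/21) → z = -1252/7
  (0, 58/3) → z = -116

x1 = 37, x2 = 224/3, maximum z = -4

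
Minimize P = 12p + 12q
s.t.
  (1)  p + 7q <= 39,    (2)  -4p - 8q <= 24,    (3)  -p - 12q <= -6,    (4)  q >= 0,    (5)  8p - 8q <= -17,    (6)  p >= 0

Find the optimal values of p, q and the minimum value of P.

p = 0, q = 17/8, minimum P = 51/2

At the optimal vertex, 8p - 8q = -17 and p = 0.
Solving simultaneously gives p = 0, q = 17/8.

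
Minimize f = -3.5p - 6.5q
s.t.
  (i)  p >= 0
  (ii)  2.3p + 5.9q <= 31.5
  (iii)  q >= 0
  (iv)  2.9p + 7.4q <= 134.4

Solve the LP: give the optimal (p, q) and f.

p = 315/23, q = 0, minimum f = -2205/46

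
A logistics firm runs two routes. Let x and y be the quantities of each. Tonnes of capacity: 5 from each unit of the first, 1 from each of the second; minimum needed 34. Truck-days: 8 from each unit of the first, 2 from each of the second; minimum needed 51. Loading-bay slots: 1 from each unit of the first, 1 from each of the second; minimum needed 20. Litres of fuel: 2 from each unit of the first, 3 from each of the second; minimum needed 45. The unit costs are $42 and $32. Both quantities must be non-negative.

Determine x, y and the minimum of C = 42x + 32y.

x = 7/2, y = 33/2, minimum C = 675

Feasible corners and C = 42x + 32y:
  (0, 34) → C = 1088
  (45/2, 0) → C = 945
  (7/2, 33/2) → C = 675
  (15, 5) → C = 790
The feasible region is unbounded (it extends along (0, 1), (1, 0)), but C strictly increases along every unbounded feasible direction, so there is no improving ray and the minimum is attained at a vertex.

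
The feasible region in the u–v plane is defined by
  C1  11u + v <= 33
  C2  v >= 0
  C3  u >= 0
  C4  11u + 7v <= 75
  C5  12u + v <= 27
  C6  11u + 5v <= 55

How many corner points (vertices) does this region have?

Of the 15 pairwise boundary intersections, those satisfying every inequality are:
  (0, 0)
  (9/4, 0)
  (0, 75/7)
  (5/11, 10)
  (80/49, 363/49)

5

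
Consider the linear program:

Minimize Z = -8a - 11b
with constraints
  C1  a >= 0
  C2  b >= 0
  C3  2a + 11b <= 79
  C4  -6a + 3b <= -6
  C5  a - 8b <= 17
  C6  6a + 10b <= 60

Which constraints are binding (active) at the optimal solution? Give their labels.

Corner points and Z = -8a - 11b:
  (1, 0) → Z = -8
  (10, 0) → Z = -80
  (40/13, 54/13) → Z = -914/13

The minimum is at (10, 0). Substituting into each constraint, equality holds for C2 and C6; the remaining constraints have slack.

C2 and C6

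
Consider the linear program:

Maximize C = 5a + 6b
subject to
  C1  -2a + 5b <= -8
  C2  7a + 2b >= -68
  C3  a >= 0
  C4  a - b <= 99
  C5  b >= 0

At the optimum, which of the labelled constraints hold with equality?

Vertices and C = 5a + 6b:
  (487/3, 190/3) → C = 3575/3
  (4, 0) → C = 20
  (99, 0) → C = 495

The maximum is at (487/3, 190/3). Substituting into each constraint, equality holds for C1 and C4; the remaining constraints have slack.

C1 and C4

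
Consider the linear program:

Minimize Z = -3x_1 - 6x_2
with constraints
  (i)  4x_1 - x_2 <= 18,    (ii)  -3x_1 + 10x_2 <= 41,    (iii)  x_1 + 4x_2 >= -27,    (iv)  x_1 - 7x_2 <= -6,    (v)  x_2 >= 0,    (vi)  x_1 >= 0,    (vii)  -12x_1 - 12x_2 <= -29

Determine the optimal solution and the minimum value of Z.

Extreme points and Z = -3x_1 - 6x_2:
  (221/37, 218/37) → Z = -1971/37
  (44/9, 14/9) → Z = -24
  (0, 41/10) → Z = -123/5
  (131/96, 101/96) → Z = -333/32
  (0, 29/12) → Z = -29/2

x_1 = 221/37, x_2 = 218/37, minimum Z = -1971/37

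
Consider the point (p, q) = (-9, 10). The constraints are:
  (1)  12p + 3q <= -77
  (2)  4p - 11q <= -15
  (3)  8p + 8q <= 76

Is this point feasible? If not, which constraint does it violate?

(1): -78 ≤ -77 ✓
(2): -146 ≤ -15 ✓
(3): 8 ≤ 76 ✓

feasible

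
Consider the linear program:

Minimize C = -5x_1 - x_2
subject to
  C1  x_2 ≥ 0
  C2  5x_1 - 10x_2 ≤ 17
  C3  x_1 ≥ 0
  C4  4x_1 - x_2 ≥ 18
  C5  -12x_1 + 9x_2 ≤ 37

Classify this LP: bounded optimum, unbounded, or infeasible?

unbounded

From the feasible point (163/35, 22/35), moving in the direction (10, 5) keeps every constraint satisfied while C decreases without bound.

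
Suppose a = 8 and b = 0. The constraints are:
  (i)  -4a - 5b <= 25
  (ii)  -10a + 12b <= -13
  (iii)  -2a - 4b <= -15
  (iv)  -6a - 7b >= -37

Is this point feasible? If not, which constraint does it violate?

Constraint (iv): -6a - 7b = -48, which is not ≥ -37. All other constraints are satisfied.

not feasible — violates (iv)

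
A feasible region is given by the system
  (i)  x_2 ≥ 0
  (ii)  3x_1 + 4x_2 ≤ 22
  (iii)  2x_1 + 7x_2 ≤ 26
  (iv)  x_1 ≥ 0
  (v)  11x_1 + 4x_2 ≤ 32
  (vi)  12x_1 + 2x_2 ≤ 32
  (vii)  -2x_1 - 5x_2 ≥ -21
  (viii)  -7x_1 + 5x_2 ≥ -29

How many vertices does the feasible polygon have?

5

Intersecting each pair of boundary lines and keeping only the points that satisfy every inequality leaves:
  (0, 0)
  (8/3, 0)
  (0, 26/7)
  (40/23, 74/23)
  (32/13, 16/13)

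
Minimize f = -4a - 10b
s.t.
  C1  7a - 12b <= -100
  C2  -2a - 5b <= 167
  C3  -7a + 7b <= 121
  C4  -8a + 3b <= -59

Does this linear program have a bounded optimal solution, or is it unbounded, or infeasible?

unbounded

From the feasible point (336/25, 1213/75), moving in the direction (12, 7) keeps every constraint satisfied while f decreases without bound.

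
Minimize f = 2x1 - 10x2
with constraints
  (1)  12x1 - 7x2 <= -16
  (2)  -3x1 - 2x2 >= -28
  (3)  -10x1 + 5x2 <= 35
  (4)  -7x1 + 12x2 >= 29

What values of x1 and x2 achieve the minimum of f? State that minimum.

x1 = 2, x2 = 11, minimum f = -106

The binding constraints are -3x1 - 2x2 = -28 and -10x1 + 5x2 = 35.
Solving simultaneously gives x1 = 2, x2 = 11.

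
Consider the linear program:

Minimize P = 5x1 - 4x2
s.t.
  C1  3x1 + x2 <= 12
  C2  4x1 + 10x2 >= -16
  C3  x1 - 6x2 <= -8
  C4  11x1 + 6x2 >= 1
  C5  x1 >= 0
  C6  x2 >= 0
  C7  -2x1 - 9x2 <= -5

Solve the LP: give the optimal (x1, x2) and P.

The binding constraints are 3x1 + x2 = 12 and x1 = 0.
Solving simultaneously gives x1 = 0, x2 = 12.

x1 = 0, x2 = 12, minimum P = -48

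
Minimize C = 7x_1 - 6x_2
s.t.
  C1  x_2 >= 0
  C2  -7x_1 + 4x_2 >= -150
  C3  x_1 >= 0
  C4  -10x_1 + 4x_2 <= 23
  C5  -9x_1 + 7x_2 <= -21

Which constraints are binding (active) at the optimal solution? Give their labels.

C2 and C5

Extreme points and C = 7x_1 - 6x_2:
  (150/7, 0) → C = 150
  (7/3, 0) → C = 49/3
  (966/13, 1203/13) → C = -456/13

The minimum is at (966/13, 1203/13). Substituting into each constraint, equality holds for C2 and C5; the remaining constraints have slack.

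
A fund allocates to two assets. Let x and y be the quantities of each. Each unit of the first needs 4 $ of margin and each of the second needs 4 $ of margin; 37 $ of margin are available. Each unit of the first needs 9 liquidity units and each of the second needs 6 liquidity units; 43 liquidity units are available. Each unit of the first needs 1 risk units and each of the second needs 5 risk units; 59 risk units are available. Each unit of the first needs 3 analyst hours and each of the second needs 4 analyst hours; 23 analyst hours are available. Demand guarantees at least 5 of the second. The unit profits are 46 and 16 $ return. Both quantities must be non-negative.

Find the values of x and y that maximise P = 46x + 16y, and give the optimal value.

The binding constraints are 3x + 4y = 23 and y = 5.
Solving simultaneously gives x = 1, y = 5.

x = 1, y = 5, maximum P = 126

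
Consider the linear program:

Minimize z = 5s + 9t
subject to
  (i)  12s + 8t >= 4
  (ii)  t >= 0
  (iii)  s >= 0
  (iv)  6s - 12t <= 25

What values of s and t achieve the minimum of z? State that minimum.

The feasible region is unbounded (it extends along (0, 1), (2, 1)), but z strictly increases along every unbounded feasible direction, so there is no improving ray and the minimum is attained at a vertex.

The optimum lies where 12s + 8t = 4 and t = 0.
Solving simultaneously gives s = 1/3, t = 0.

s = 1/3, t = 0, minimum z = 5/3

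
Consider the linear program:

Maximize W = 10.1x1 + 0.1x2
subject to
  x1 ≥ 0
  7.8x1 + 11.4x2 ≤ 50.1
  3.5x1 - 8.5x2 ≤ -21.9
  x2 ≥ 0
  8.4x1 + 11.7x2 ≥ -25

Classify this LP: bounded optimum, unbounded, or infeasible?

bounded optimum

Extreme points and W = 10.1x1 + 0.1x2:
  (0, 167/38) → W = 167/380
  (0, 219/85) → W = 219/850
  (5873/3540, 11539/3540) → W = 75589/4425
The feasible region has finitely many vertices and no improving ray; the maximum is 75589/4425 at (5873/3540, 11539/3540).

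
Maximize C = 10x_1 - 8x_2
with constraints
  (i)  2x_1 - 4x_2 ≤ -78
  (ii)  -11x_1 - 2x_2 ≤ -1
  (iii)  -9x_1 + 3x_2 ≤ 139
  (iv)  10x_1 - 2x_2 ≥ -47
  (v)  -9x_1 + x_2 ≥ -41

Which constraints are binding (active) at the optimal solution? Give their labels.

Vertices and C = 10x_1 - 8x_2:
  (-8/9, 343/18) → C = -484/3
  (121/17, 392/17) → C = -1926/17
  (137/12, 967/12) → C = -1061/2
  (131/9, 90) → C = -5170/9

The maximum is at (121/17, 392/17). Substituting into each constraint, equality holds for (i) and (v); the remaining constraints have slack.

(i) and (v)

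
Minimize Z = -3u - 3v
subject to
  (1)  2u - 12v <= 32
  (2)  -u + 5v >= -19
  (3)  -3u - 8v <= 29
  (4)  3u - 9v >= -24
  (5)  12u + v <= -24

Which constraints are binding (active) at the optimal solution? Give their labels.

Corner points and Z = -3u - 3v:
  (-23/13, -77/26) → Z = 369/26
  (-128/73, -216/73) → Z = 1032/73
  (-151/17, -5/17) → Z = 468/17
  (-80/37, 72/37) → Z = 24/37

The minimum is at (-80/37, 72/37). Substituting into each constraint, equality holds for (4) and (5); the remaining constraints have slack.

(4) and (5)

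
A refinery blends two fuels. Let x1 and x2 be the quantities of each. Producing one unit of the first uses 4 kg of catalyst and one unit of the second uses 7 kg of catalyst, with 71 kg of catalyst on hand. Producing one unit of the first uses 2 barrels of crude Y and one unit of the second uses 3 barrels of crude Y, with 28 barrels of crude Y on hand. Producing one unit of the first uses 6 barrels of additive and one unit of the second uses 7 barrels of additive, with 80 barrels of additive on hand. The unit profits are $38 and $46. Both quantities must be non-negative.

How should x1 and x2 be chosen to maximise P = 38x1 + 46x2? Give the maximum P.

The binding constraints are 2x1 + 3x2 = 28 and 6x1 + 7x2 = 80.
Solving simultaneously gives x1 = 11, x2 = 2.

x1 = 11, x2 = 2, maximum P = 510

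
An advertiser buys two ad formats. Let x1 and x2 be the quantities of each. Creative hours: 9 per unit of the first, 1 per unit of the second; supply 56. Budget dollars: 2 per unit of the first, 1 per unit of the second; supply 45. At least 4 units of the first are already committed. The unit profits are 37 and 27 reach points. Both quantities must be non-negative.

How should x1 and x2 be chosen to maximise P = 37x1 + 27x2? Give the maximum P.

x1 = 4, x2 = 20, maximum P = 688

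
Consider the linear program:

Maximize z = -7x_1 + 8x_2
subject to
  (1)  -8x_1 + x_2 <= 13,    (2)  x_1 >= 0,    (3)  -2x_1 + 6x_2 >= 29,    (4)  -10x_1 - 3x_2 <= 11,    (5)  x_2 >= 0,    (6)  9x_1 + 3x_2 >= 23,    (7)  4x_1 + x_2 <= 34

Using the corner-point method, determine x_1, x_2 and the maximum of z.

x_1 = 7/4, x_2 = 27, maximum z = 815/4

Vertices and z = -7x_1 + 8x_2:
  (0, 13) → z = 104
  (7/4, 27) → z = 815/4
  (0, 23/3) → z = 184/3
  (17/20, 307/60) → z = 2099/60
  (175/26, 92/13) → z = 19/2

The optimum lies where -8x_1 + x_2 = 13 and 4x_1 + x_2 = 34.
Solving simultaneously gives x_1 = 7/4, x_2 = 27.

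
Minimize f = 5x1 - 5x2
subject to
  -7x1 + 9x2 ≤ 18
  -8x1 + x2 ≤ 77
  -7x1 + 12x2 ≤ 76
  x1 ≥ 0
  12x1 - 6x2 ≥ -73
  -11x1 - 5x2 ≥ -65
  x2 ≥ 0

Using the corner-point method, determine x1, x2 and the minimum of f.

x1 = 0, x2 = 2, minimum f = -10

Corner points and f = 5x1 - 5x2:
  (0, 2) → f = -10
  (495/134, 653/134) → f = -395/67
  (0, 0) → f = 0
  (65/11, 0) → f = 325/11

The binding constraints are -7x1 + 9x2 = 18 and x1 = 0.
Solving simultaneously gives x1 = 0, x2 = 2.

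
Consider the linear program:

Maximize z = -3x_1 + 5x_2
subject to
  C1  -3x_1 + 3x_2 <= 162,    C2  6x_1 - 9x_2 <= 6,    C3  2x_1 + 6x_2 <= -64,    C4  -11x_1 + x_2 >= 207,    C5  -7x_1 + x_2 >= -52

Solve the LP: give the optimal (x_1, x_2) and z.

Corner points and z = -3x_1 + 5x_2:
  (-164, -110) → z = -58
  (-97/2, 11/2) → z = 173
  (-623/31, -436/31) → z = -311/31
  (-653/34, -145/34) → z = 617/17

x_1 = -97/2, x_2 = 11/2, maximum z = 173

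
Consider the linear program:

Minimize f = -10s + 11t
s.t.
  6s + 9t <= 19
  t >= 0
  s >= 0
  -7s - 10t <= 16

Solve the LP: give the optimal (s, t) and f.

Corner points and f = -10s + 11t:
  (19/6, 0) → f = -95/3
  (0, 19/9) → f = 209/9
  (0, 0) → f = 0

At the optimal vertex, 6s + 9t = 19 and t = 0.
Solving simultaneously gives s = 19/6, t = 0.

s = 19/6, t = 0, minimum f = -95/3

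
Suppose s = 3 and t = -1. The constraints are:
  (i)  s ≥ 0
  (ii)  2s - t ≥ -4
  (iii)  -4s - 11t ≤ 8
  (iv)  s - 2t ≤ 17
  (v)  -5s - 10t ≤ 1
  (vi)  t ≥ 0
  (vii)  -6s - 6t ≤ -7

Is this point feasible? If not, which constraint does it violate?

not feasible — violates (vi)

Constraint (vi): t = -1, which is not ≥ 0. All other constraints are satisfied.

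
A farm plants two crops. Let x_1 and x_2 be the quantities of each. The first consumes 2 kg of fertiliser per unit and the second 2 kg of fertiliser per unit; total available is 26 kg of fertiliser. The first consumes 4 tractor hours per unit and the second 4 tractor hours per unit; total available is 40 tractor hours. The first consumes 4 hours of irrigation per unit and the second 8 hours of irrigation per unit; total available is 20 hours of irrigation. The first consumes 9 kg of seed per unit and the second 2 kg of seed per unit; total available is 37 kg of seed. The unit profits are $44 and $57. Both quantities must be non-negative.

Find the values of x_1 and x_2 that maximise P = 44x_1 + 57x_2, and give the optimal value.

The optimum lies where 4x_1 + 8x_2 = 20 and 9x_1 + 2x_2 = 37.
Solving simultaneously gives x_1 = 4, x_2 = 1/2.

x_1 = 4, x_2 = 1/2, maximum P = 409/2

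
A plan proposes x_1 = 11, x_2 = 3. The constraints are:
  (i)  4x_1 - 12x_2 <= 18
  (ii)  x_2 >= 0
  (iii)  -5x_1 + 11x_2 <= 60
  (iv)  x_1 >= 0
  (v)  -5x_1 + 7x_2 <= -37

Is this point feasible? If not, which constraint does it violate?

not feasible — violates (v)

Constraint (v): -5x_1 + 7x_2 = -34, which is not ≤ -37. All other constraints are satisfied.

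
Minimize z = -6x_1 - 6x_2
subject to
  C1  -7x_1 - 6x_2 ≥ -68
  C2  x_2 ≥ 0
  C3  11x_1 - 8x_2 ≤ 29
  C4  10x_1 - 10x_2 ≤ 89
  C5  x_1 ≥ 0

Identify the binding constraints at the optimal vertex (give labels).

Corner points and z = -6x_1 - 6x_2:
  (359/61, 545/122) → z = -3789/61
  (0, 34/3) → z = -68
  (29/11, 0) → z = -174/11
  (0, 0) → z = 0

The minimum is at (0, 34/3). Substituting into each constraint, equality holds for C1 and C5; the remaining constraints have slack.

C1 and C5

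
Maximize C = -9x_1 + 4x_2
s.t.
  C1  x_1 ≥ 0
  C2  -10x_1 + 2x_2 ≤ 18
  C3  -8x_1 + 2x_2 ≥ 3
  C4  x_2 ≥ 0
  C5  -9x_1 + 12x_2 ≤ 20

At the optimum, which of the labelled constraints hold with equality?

C1 and C5

Feasible corners and C = -9x_1 + 4x_2:
  (0, 3/2) → C = 6
  (0, 5/3) → C = 20/3
  (2/39, 133/78) → C = 248/39

The maximum is at (0, 5/3). Substituting into each constraint, equality holds for C1 and C5; the remaining constraints have slack.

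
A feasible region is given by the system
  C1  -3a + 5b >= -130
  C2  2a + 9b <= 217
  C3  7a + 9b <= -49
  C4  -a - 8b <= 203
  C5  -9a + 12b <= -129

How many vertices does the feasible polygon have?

Intersecting each pair of boundary lines and keeping only the points that satisfy every inequality leaves:
  (925/62, -1057/62)
  (25/29, -739/29)
  (191/55, -448/55)
  (-117/7, -163/7)

4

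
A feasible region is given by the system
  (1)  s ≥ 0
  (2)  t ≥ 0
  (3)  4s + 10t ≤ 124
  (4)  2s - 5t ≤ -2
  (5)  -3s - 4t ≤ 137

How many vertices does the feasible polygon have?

Pairwise boundary intersections that survive every other constraint:
  (0, 62/5)
  (0, 2/5)
  (15, 32/5)

3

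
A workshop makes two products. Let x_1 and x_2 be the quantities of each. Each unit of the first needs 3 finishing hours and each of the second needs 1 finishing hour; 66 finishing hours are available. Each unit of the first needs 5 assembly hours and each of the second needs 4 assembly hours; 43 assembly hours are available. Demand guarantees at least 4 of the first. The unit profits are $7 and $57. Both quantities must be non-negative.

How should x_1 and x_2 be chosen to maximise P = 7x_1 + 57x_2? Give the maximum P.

x_1 = 4, x_2 = 23/4, maximum P = 1423/4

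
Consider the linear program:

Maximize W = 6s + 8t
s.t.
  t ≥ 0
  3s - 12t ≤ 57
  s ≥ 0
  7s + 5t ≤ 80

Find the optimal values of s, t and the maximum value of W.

Feasible corners and W = 6s + 8t:
  (0, 0) → W = 0
  (80/7, 0) → W = 480/7
  (0, 16) → W = 128

The optimum lies where s = 0 and 7s + 5t = 80.
Solving simultaneously gives s = 0, t = 16.

s = 0, t = 16, maximum W = 128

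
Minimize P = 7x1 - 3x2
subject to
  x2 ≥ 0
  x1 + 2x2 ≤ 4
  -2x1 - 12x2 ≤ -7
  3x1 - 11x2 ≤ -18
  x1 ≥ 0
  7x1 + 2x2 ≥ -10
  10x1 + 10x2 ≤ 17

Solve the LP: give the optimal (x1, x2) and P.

x1 = 0, x2 = 17/10, minimum P = -51/10

Vertices and P = 7x1 - 3x2:
  (0, 18/11) → P = -54/11
  (1/20, 33/20) → P = -23/5
  (0, 17/10) → P = -51/10

The optimum lies where x1 = 0 and 10x1 + 10x2 = 17.
Solving simultaneously gives x1 = 0, x2 = 17/10.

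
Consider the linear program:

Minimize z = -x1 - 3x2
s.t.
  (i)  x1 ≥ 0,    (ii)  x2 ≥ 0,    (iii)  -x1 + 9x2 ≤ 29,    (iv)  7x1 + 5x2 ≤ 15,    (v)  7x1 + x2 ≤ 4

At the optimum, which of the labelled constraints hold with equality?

Corner points and z = -x1 - 3x2:
  (0, 0) → z = 0
  (0, 3) → z = -9
  (4/7, 0) → z = -4/7
  (5/28, 11/4) → z = -59/7

The minimum is at (0, 3). Substituting into each constraint, equality holds for (i) and (iv); the remaining constraints have slack.

(i) and (iv)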